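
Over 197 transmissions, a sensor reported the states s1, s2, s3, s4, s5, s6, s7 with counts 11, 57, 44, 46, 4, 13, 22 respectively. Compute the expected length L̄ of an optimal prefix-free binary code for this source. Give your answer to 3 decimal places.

Probabilities are the counts divided by 197.
Repeatedly combine the two least-probable nodes; the expected code length is the sum of the merged weights.
merge 4/197 + 11/197 → 15/197
merge 13/197 + 15/197 → 28/197
merge 22/197 + 28/197 → 50/197
merge 44/197 + 46/197 → 90/197
merge 50/197 + 57/197 → 107/197
merge 90/197 + 107/197 → 1
L = 15/197 + 28/197 + 50/197 + 90/197 + 107/197 + 1 = 487/197 ≈ 2.472 bits/symbol.

2.472 bits/symbol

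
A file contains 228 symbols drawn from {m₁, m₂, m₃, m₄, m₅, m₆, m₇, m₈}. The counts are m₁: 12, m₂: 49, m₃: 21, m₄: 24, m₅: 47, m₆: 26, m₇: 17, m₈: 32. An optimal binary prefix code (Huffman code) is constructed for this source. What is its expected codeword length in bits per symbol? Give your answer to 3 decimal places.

Probabilities are the counts divided by 228.
Repeatedly combine the two least-probable nodes; the expected code length is the sum of the merged weights.
merge 1/19 + 17/228 → 29/228
merge 7/76 + 2/19 → 15/76
merge 13/114 + 29/228 → 55/228
merge 8/57 + 15/76 → 77/228
merge 47/228 + 49/228 → 8/19
merge 55/228 + 77/228 → 11/19
merge 8/19 + 11/19 → 1
L = 29/228 + 15/76 + 55/228 + 77/228 + 8/19 + 11/19 + 1 = 331/114 ≈ 2.904 bits/symbol.

2.904 bits/symbol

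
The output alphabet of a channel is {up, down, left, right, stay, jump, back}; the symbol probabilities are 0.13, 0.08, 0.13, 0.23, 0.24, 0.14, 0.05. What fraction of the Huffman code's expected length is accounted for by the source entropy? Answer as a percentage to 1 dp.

Entropy H = −Σ p log₂ p ≈ 2.6518 bits.
Huffman merges: 1/20+2/25→13/100; 13/100+13/100→13/50; 13/100+7/50→27/100; 23/100+6/25→47/100; 13/50+27/100→53/100; 47/100+53/100→1. L = 133/50 ≈ 2.6600.
Efficiency = H/L = 2.6518/2.6600 = 99.7%.

99.7%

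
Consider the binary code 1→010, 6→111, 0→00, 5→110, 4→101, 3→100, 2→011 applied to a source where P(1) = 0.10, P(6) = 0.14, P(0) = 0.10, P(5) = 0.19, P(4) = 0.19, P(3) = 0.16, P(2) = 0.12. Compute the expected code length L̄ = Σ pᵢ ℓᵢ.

L̄ = Σ pᵢ·ℓᵢ = 0.10·3 + 0.14·3 + 0.10·2 + 0.19·3 + 0.19·3 + 0.16·3 + 0.12·3 = 2.9 bits/symbol.

2.9 bits/symbol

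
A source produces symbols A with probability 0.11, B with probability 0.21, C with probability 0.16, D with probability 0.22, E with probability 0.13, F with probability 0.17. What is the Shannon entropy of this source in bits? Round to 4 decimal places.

2.5439 bits

H = −Σ pᵢ log₂ pᵢ.
−0.11·log₂(0.11) = 0.3503
−0.21·log₂(0.21) = 0.4728
−0.16·log₂(0.16) = 0.4230
−0.22·log₂(0.22) = 0.4806
−0.13·log₂(0.13) = 0.3826
−0.17·log₂(0.17) = 0.4346
Sum ≈ 2.5439 → 2.5439 bits.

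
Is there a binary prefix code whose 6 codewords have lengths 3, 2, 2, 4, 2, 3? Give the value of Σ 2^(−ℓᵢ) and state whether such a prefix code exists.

With common denominator 2^4 = 16: Σ 2^(−ℓᵢ) = 2/16 + 4/16 + 4/16 + 1/16 + 4/16 + 2/16 = 17/16 = 1.0625.
Kraft's inequality requires Σ ≤ 1; here Σ = 1.0625 > 1, so no such prefix code exists.

1.0625; no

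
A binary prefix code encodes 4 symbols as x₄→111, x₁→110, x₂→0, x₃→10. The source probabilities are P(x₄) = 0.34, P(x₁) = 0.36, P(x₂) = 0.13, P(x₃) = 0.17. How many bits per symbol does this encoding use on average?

2.57 bits/symbol

L̄ = Σ pᵢ·ℓᵢ = 0.34·3 + 0.36·3 + 0.13·1 + 0.17·2 = 2.57 bits/symbol.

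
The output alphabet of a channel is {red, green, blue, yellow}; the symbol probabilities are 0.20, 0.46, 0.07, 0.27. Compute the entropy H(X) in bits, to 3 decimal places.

H = −Σ pᵢ log₂ pᵢ.
−0.20·log₂(0.20) = 0.4644
−0.46·log₂(0.46) = 0.5153
−0.07·log₂(0.07) = 0.2686
−0.27·log₂(0.27) = 0.5100
Sum ≈ 1.7583 → 1.758 bits.

1.758 bits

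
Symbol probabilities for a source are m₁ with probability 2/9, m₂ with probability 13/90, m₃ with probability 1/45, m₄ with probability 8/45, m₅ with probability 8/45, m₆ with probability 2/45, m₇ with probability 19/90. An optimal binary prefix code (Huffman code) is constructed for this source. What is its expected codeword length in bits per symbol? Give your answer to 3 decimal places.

2.633 bits/symbol

Repeatedly combine the two least-probable nodes; the expected code length is the sum of the merged weights.
merge 1/45 + 2/45 → 1/15
merge 1/15 + 13/90 → 19/90
merge 8/45 + 8/45 → 16/45
merge 19/90 + 19/90 → 19/45
merge 2/9 + 16/45 → 26/45
merge 19/45 + 26/45 → 1
L = 1/15 + 19/90 + 16/45 + 19/45 + 26/45 + 1 = 79/30 ≈ 2.633 bits/symbol.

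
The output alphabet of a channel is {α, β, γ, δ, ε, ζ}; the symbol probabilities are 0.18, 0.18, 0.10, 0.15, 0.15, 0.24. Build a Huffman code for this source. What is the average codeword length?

Repeatedly combine the two least-probable nodes; the expected code length is the sum of the merged weights.
merge 1/10 + 3/20 → 1/4
merge 3/20 + 9/50 → 33/100
merge 9/50 + 6/25 → 21/50
merge 1/4 + 33/100 → 29/50
merge 21/50 + 29/50 → 1
L = 1/4 + 33/100 + 21/50 + 29/50 + 1 = 129/50 = 2.58 bits/symbol.

2.58 bits/symbol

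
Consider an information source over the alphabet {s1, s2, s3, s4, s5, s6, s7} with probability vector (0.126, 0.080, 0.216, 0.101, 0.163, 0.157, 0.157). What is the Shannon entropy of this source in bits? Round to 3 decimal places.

2.745 bits

H = −Σ pᵢ log₂ pᵢ.
−0.126·log₂(0.126) = 0.3766
−0.080·log₂(0.080) = 0.2915
−0.216·log₂(0.216) = 0.4776
−0.101·log₂(0.101) = 0.3341
−0.163·log₂(0.163) = 0.4266
−0.157·log₂(0.157) = 0.4194
−0.157·log₂(0.157) = 0.4194
Sum ≈ 2.7450 → 2.745 bits.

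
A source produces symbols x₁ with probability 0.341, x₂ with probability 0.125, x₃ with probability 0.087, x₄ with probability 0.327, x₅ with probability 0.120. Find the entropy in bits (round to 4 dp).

2.1052 bits

H = −Σ pᵢ log₂ pᵢ.
−0.341·log₂(0.341) = 0.5293
−0.125·log₂(0.125) = 0.3750
−0.087·log₂(0.087) = 0.3065
−0.327·log₂(0.327) = 0.5273
−0.120·log₂(0.120) = 0.3671
Sum ≈ 2.1052 → 2.1052 bits.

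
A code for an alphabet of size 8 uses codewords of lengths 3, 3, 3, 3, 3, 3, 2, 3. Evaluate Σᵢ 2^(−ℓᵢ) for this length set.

1.125

With common denominator 2^3 = 8: Σ 2^(−ℓᵢ) = 1/8 + 1/8 + 1/8 + 1/8 + 1/8 + 1/8 + 2/8 + 1/8 = 9/8 = 1.125.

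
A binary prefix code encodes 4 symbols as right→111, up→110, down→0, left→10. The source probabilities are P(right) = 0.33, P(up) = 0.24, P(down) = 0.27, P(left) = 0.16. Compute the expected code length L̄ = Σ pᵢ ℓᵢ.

L̄ = Σ pᵢ·ℓᵢ = 0.33·3 + 0.24·3 + 0.27·1 + 0.16·2 = 2.3 bits/symbol.

2.3 bits/symbol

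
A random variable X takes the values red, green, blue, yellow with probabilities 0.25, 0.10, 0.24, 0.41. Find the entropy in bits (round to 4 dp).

1.8537 bits

H = −Σ pᵢ log₂ pᵢ.
−0.25·log₂(0.25) = 0.5000
−0.10·log₂(0.10) = 0.3322
−0.24·log₂(0.24) = 0.4941
−0.41·log₂(0.41) = 0.5274
Sum ≈ 1.8537 → 1.8537 bits.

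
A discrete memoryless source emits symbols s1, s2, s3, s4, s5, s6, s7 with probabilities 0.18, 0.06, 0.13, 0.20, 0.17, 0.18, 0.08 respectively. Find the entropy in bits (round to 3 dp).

H = −Σ pᵢ log₂ pᵢ.
−0.18·log₂(0.18) = 0.4453
−0.06·log₂(0.06) = 0.2435
−0.13·log₂(0.13) = 0.3826
−0.20·log₂(0.20) = 0.4644
−0.17·log₂(0.17) = 0.4346
−0.18·log₂(0.18) = 0.4453
−0.08·log₂(0.08) = 0.2915
Sum ≈ 2.7073 → 2.707 bits.

2.707 bits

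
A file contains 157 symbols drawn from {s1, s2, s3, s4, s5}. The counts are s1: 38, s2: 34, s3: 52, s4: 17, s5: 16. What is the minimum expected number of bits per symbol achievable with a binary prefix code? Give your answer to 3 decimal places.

2.210 bits/symbol

Probabilities are the counts divided by 157.
Repeatedly combine the two least-probable nodes; the expected code length is the sum of the merged weights.
merge 16/157 + 17/157 → 33/157
merge 33/157 + 34/157 → 67/157
merge 38/157 + 52/157 → 90/157
merge 67/157 + 90/157 → 1
L = 33/157 + 67/157 + 90/157 + 1 = 347/157 ≈ 2.210 bits/symbol.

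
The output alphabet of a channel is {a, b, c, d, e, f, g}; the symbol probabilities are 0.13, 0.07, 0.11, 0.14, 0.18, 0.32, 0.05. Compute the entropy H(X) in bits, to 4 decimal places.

2.5860 bits

H = −Σ pᵢ log₂ pᵢ.
−0.13·log₂(0.13) = 0.3826
−0.07·log₂(0.07) = 0.2686
−0.11·log₂(0.11) = 0.3503
−0.14·log₂(0.14) = 0.3971
−0.18·log₂(0.18) = 0.4453
−0.32·log₂(0.32) = 0.5260
−0.05·log₂(0.05) = 0.2161
Sum ≈ 2.5860 → 2.5860 bits.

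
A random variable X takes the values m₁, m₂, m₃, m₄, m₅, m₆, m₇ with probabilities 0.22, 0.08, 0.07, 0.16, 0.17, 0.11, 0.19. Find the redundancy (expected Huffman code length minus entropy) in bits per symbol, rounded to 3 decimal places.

0.036 bits

Entropy H = −Σ p log₂ p ≈ 2.7038 bits.
Huffman merges: 7/100+2/25→3/20; 11/100+3/20→13/50; 4/25+17/100→33/100; 19/100+11/50→41/100; 13/50+33/100→59/100; 41/100+59/100→1. L = 137/50 ≈ 2.7400.
L − H = 2.7400 − 2.7038 = 0.036 bits.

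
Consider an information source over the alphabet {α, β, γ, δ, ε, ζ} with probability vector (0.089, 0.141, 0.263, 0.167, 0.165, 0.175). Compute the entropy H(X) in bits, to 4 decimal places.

H = −Σ pᵢ log₂ pᵢ.
−0.089·log₂(0.089) = 0.3106
−0.141·log₂(0.141) = 0.3985
−0.263·log₂(0.263) = 0.5068
−0.167·log₂(0.167) = 0.4312
−0.165·log₂(0.165) = 0.4289
−0.175·log₂(0.175) = 0.4401
Sum ≈ 2.5160 → 2.5160 bits.

2.5160 bits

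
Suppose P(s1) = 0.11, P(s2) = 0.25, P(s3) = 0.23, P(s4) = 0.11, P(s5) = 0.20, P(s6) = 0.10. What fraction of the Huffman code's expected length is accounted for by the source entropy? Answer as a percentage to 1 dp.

Entropy H = −Σ p log₂ p ≈ 2.4848 bits.
Huffman merges: 1/10+11/100→21/100; 11/100+1/5→31/100; 21/100+23/100→11/25; 1/4+31/100→14/25; 11/25+14/25→1. L = 63/25 ≈ 2.5200.
Efficiency = H/L = 2.4848/2.5200 = 98.6%.

98.6%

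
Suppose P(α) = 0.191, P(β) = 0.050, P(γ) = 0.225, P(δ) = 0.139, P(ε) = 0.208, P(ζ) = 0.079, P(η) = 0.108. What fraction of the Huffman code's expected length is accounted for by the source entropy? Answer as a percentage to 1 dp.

98.6%

Entropy H = −Σ p log₂ p ≈ 2.6595 bits.
Huffman merges: 1/20+79/1000→129/1000; 27/250+129/1000→237/1000; 139/1000+191/1000→33/100; 26/125+9/40→433/1000; 237/1000+33/100→567/1000; 433/1000+567/1000→1. L = 337/125 ≈ 2.6960.
Efficiency = H/L = 2.6595/2.6960 = 98.6%.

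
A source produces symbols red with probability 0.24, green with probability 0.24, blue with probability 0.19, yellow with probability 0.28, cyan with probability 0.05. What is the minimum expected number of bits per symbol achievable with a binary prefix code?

Repeatedly combine the two least-probable nodes; the expected code length is the sum of the merged weights.
merge 1/20 + 19/100 → 6/25
merge 6/25 + 6/25 → 12/25
merge 6/25 + 7/25 → 13/25
merge 12/25 + 13/25 → 1
L = 6/25 + 12/25 + 13/25 + 1 = 56/25 = 2.24 bits/symbol.

2.24 bits/symbol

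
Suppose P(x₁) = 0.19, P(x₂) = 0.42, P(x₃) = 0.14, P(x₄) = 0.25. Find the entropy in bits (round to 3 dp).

1.878 bits

H = −Σ pᵢ log₂ pᵢ.
−0.19·log₂(0.19) = 0.4552
−0.42·log₂(0.42) = 0.5256
−0.14·log₂(0.14) = 0.3971
−0.25·log₂(0.25) = 0.5000
Sum ≈ 1.8780 → 1.878 bits.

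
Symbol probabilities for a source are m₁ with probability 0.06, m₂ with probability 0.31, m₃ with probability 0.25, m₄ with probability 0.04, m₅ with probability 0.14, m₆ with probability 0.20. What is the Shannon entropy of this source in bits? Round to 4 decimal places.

H = −Σ pᵢ log₂ pᵢ.
−0.06·log₂(0.06) = 0.2435
−0.31·log₂(0.31) = 0.5238
−0.25·log₂(0.25) = 0.5000
−0.04·log₂(0.04) = 0.1858
−0.14·log₂(0.14) = 0.3971
−0.20·log₂(0.20) = 0.4644
Sum ≈ 2.3146 → 2.3146 bits.

2.3146 bits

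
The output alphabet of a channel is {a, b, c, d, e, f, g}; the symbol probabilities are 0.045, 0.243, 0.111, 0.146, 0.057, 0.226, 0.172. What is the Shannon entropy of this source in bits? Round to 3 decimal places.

H = −Σ pᵢ log₂ pᵢ.
−0.045·log₂(0.045) = 0.2013
−0.243·log₂(0.243) = 0.4960
−0.111·log₂(0.111) = 0.3520
−0.146·log₂(0.146) = 0.4053
−0.057·log₂(0.057) = 0.2356
−0.226·log₂(0.226) = 0.4849
−0.172·log₂(0.172) = 0.4368
Sum ≈ 2.6119 → 2.612 bits.

2.612 bits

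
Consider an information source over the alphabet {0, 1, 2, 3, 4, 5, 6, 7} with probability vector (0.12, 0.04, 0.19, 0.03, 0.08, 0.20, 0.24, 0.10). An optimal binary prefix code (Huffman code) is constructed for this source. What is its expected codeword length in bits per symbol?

Repeatedly combine the two least-probable nodes; the expected code length is the sum of the merged weights.
merge 3/100 + 1/25 → 7/100
merge 7/100 + 2/25 → 3/20
merge 1/10 + 3/25 → 11/50
merge 3/20 + 19/100 → 17/50
merge 1/5 + 11/50 → 21/50
merge 6/25 + 17/50 → 29/50
merge 21/50 + 29/50 → 1
L = 7/100 + 3/20 + 11/50 + 17/50 + 21/50 + 29/50 + 1 = 139/50 = 2.78 bits/symbol.

2.78 bits/symbol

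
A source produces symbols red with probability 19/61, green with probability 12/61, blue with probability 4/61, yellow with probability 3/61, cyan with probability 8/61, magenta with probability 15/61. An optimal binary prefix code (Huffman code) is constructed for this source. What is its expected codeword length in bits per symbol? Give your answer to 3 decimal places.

Repeatedly combine the two least-probable nodes; the expected code length is the sum of the merged weights.
merge 3/61 + 4/61 → 7/61
merge 7/61 + 8/61 → 15/61
merge 12/61 + 15/61 → 27/61
merge 15/61 + 19/61 → 34/61
merge 27/61 + 34/61 → 1
L = 7/61 + 15/61 + 27/61 + 34/61 + 1 = 144/61 ≈ 2.361 bits/symbol.

2.361 bits/symbol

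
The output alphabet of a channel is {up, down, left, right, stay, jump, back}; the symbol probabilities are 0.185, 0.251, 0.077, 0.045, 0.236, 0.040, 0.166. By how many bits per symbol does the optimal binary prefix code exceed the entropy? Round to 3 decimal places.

0.030 bits

Entropy H = −Σ p log₂ p ≈ 2.5445 bits.
Huffman merges: 1/25+9/200→17/200; 77/1000+17/200→81/500; 81/500+83/500→41/125; 37/200+59/250→421/1000; 251/1000+41/125→579/1000; 421/1000+579/1000→1. L = 103/40 ≈ 2.5750.
L − H = 2.5750 − 2.5445 = 0.030 bits.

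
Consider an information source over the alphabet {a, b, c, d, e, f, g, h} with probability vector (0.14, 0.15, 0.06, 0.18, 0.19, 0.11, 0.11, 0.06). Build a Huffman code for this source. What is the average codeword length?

Repeatedly combine the two least-probable nodes; the expected code length is the sum of the merged weights.
merge 3/50 + 3/50 → 3/25
merge 11/100 + 11/100 → 11/50
merge 3/25 + 7/50 → 13/50
merge 3/20 + 9/50 → 33/100
merge 19/100 + 11/50 → 41/100
merge 13/50 + 33/100 → 59/100
merge 41/100 + 59/100 → 1
L = 3/25 + 11/50 + 13/50 + 33/100 + 41/100 + 59/100 + 1 = 293/100 = 2.93 bits/symbol.

2.93 bits/symbol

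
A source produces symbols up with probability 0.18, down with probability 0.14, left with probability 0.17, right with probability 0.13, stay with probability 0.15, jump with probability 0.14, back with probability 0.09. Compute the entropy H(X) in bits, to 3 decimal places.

2.780 bits

H = −Σ pᵢ log₂ pᵢ.
−0.18·log₂(0.18) = 0.4453
−0.14·log₂(0.14) = 0.3971
−0.17·log₂(0.17) = 0.4346
−0.13·log₂(0.13) = 0.3826
−0.15·log₂(0.15) = 0.4105
−0.14·log₂(0.14) = 0.3971
−0.09·log₂(0.09) = 0.3127
Sum ≈ 2.7800 → 2.780 bits.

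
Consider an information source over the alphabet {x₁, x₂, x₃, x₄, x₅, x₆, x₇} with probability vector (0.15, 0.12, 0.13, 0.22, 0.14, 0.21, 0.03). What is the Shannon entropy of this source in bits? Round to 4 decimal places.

2.6625 bits

H = −Σ pᵢ log₂ pᵢ.
−0.15·log₂(0.15) = 0.4105
−0.12·log₂(0.12) = 0.3671
−0.13·log₂(0.13) = 0.3826
−0.22·log₂(0.22) = 0.4806
−0.14·log₂(0.14) = 0.3971
−0.21·log₂(0.21) = 0.4728
−0.03·log₂(0.03) = 0.1518
Sum ≈ 2.6625 → 2.6625 bits.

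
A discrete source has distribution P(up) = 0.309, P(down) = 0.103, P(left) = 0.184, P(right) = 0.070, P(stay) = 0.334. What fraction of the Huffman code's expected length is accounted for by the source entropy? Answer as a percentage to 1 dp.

97.0%

Entropy H = −Σ p log₂ p ≈ 2.1077 bits.
Huffman merges: 7/100+103/1000→173/1000; 173/1000+23/125→357/1000; 309/1000+167/500→643/1000; 357/1000+643/1000→1. L = 2173/1000 ≈ 2.1730.
Efficiency = H/L = 2.1077/2.1730 = 97.0%.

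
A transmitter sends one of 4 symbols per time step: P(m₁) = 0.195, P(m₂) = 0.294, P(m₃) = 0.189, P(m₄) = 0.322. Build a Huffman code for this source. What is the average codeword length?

Repeatedly combine the two least-probable nodes; the expected code length is the sum of the merged weights.
merge 189/1000 + 39/200 → 48/125
merge 147/500 + 161/500 → 77/125
merge 48/125 + 77/125 → 1
L = 48/125 + 77/125 + 1 = 2 bits/symbol.

2 bits/symbol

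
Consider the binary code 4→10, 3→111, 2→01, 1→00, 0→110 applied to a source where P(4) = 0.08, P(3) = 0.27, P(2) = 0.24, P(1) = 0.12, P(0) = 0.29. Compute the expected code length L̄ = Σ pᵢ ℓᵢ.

2.56 bits/symbol

L̄ = Σ pᵢ·ℓᵢ = 0.08·2 + 0.27·3 + 0.24·2 + 0.12·2 + 0.29·3 = 2.56 bits/symbol.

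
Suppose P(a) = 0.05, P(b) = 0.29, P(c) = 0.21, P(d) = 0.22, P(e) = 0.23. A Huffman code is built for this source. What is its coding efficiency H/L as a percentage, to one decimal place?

96.2%

Entropy H = −Σ p log₂ p ≈ 2.1751 bits.
Huffman merges: 1/20+21/100→13/50; 11/50+23/100→9/20; 13/50+29/100→11/20; 9/20+11/20→1. L = 113/50 ≈ 2.2600.
Efficiency = H/L = 2.1751/2.2600 = 96.2%.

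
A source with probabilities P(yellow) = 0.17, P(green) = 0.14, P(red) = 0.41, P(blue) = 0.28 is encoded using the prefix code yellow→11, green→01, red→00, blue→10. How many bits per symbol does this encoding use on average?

2 bits/symbol

L̄ = Σ pᵢ·ℓᵢ = 0.17·2 + 0.14·2 + 0.41·2 + 0.28·2 = 2 bits/symbol.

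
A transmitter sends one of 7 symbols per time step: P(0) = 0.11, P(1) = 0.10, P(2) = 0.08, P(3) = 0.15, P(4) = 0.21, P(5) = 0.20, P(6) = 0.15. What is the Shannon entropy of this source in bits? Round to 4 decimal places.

H = −Σ pᵢ log₂ pᵢ.
−0.11·log₂(0.11) = 0.3503
−0.10·log₂(0.10) = 0.3322
−0.08·log₂(0.08) = 0.2915
−0.15·log₂(0.15) = 0.4105
−0.21·log₂(0.21) = 0.4728
−0.20·log₂(0.20) = 0.4644
−0.15·log₂(0.15) = 0.4105
Sum ≈ 2.7323 → 2.7323 bits.

2.7323 bits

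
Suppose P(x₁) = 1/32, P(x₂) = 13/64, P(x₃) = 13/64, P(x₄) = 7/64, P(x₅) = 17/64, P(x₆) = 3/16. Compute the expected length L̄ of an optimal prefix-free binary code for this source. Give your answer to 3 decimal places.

Repeatedly combine the two least-probable nodes; the expected code length is the sum of the merged weights.
merge 1/32 + 7/64 → 9/64
merge 9/64 + 3/16 → 21/64
merge 13/64 + 13/64 → 13/32
merge 17/64 + 21/64 → 19/32
merge 13/32 + 19/32 → 1
L = 9/64 + 21/64 + 13/32 + 19/32 + 1 = 79/32 ≈ 2.469 bits/symbol.

2.469 bits/symbol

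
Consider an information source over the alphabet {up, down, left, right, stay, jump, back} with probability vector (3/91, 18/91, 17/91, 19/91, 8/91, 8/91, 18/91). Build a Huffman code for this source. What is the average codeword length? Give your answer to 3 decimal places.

Repeatedly combine the two least-probable nodes; the expected code length is the sum of the merged weights.
merge 3/91 + 8/91 → 11/91
merge 8/91 + 11/91 → 19/91
merge 17/91 + 18/91 → 5/13
merge 18/91 + 19/91 → 37/91
merge 19/91 + 5/13 → 54/91
merge 37/91 + 54/91 → 1
L = 11/91 + 19/91 + 5/13 + 37/91 + 54/91 + 1 = 19/7 ≈ 2.714 bits/symbol.

2.714 bits/symbol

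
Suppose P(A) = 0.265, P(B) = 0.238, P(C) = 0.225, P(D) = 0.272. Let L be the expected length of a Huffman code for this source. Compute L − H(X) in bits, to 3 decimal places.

Entropy H = −Σ p log₂ p ≈ 1.9957 bits.
Huffman merges: 9/40+119/500→463/1000; 53/200+34/125→537/1000; 463/1000+537/1000→1. L = 2 ≈ 2.0000.
L − H = 2.0000 − 1.9957 = 0.004 bits.

0.004 bits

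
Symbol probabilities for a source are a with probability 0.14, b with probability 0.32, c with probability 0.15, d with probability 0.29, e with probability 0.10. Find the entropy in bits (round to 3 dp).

2.184 bits

H = −Σ pᵢ log₂ pᵢ.
−0.14·log₂(0.14) = 0.3971
−0.32·log₂(0.32) = 0.5260
−0.15·log₂(0.15) = 0.4105
−0.29·log₂(0.29) = 0.5179
−0.10·log₂(0.10) = 0.3322
Sum ≈ 2.1838 → 2.184 bits.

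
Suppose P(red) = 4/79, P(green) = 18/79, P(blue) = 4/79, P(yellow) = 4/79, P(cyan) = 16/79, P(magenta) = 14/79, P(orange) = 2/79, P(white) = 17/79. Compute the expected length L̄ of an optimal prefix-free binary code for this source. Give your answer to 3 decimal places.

2.709 bits/symbol

Repeatedly combine the two least-probable nodes; the expected code length is the sum of the merged weights.
merge 2/79 + 4/79 → 6/79
merge 4/79 + 4/79 → 8/79
merge 6/79 + 8/79 → 14/79
merge 14/79 + 14/79 → 28/79
merge 16/79 + 17/79 → 33/79
merge 18/79 + 28/79 → 46/79
merge 33/79 + 46/79 → 1
L = 6/79 + 8/79 + 14/79 + 28/79 + 33/79 + 46/79 + 1 = 214/79 ≈ 2.709 bits/symbol.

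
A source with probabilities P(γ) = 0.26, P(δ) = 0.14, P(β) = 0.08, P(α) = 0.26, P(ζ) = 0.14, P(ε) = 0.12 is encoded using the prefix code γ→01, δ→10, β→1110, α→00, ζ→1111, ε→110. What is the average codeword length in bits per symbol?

2.56 bits/symbol

L̄ = Σ pᵢ·ℓᵢ = 0.26·2 + 0.14·2 + 0.08·4 + 0.26·2 + 0.14·4 + 0.12·3 = 2.56 bits/symbol.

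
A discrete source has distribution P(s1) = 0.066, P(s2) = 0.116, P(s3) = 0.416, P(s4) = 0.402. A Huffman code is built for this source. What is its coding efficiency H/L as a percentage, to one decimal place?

94.8%

Entropy H = −Σ p log₂ p ≈ 1.6742 bits.
Huffman merges: 33/500+29/250→91/500; 91/500+201/500→73/125; 52/125+73/125→1. L = 883/500 ≈ 1.7660.
Efficiency = H/L = 1.6742/1.7660 = 94.8%.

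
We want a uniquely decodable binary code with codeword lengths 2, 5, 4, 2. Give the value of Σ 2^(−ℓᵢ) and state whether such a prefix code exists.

With common denominator 2^5 = 32: Σ 2^(−ℓᵢ) = 8/32 + 1/32 + 2/32 + 8/32 = 19/32 = 0.59375.
Kraft's inequality requires Σ ≤ 1; here Σ = 0.59375 ≤ 1, so such a prefix code exists.

0.59375; yes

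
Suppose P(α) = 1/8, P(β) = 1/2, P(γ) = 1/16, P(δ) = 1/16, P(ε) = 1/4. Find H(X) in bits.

1.875 bits

Each probability is a power of 1/2, so log₂(1/p) is an integer.
H = Σ p·log₂(1/p) = 1/8·3 + 1/2·1 + 1/16·4 + 1/16·4 + 1/4·2 = 1.875 bits.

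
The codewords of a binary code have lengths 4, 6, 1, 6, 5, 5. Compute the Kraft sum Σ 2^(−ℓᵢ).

0.65625

With common denominator 2^6 = 64: Σ 2^(−ℓᵢ) = 4/64 + 1/64 + 32/64 + 1/64 + 2/64 + 2/64 = 42/64 = 0.65625.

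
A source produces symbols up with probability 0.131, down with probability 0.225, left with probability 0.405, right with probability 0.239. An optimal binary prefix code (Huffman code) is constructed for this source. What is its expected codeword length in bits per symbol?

Repeatedly combine the two least-probable nodes; the expected code length is the sum of the merged weights.
merge 131/1000 + 9/40 → 89/250
merge 239/1000 + 89/250 → 119/200
merge 81/200 + 119/200 → 1
L = 89/250 + 119/200 + 1 = 1951/1000 = 1.951 bits/symbol.

1.951 bits/symbol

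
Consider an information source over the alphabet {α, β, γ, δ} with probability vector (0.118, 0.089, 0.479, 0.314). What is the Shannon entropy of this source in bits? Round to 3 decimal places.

H = −Σ pᵢ log₂ pᵢ.
−0.118·log₂(0.118) = 0.3638
−0.089·log₂(0.089) = 0.3106
−0.479·log₂(0.479) = 0.5087
−0.314·log₂(0.314) = 0.5247
Sum ≈ 1.7078 → 1.708 bits.

1.708 bits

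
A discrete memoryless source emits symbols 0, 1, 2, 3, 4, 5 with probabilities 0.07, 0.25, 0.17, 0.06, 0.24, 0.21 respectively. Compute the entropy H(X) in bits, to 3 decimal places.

H = −Σ pᵢ log₂ pᵢ.
−0.07·log₂(0.07) = 0.2686
−0.25·log₂(0.25) = 0.5000
−0.17·log₂(0.17) = 0.4346
−0.06·log₂(0.06) = 0.2435
−0.24·log₂(0.24) = 0.4941
−0.21·log₂(0.21) = 0.4728
Sum ≈ 2.4136 → 2.414 bits.

2.414 bits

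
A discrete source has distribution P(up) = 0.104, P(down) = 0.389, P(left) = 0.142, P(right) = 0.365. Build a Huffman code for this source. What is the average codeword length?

1.857 bits/symbol

Repeatedly combine the two least-probable nodes; the expected code length is the sum of the merged weights.
merge 13/125 + 71/500 → 123/500
merge 123/500 + 73/200 → 611/1000
merge 389/1000 + 611/1000 → 1
L = 123/500 + 611/1000 + 1 = 1857/1000 = 1.857 bits/symbol.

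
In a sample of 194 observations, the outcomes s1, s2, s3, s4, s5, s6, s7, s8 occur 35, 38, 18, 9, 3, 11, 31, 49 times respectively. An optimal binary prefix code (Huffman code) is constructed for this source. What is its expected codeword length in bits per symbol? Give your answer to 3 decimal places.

2.732 bits/symbol

Probabilities are the counts divided by 194.
Repeatedly combine the two least-probable nodes; the expected code length is the sum of the merged weights.
merge 3/194 + 9/194 → 6/97
merge 11/194 + 6/97 → 23/194
merge 9/97 + 23/194 → 41/194
merge 31/194 + 35/194 → 33/97
merge 19/97 + 41/194 → 79/194
merge 49/194 + 33/97 → 115/194
merge 79/194 + 115/194 → 1
L = 6/97 + 23/194 + 41/194 + 33/97 + 79/194 + 115/194 + 1 = 265/97 ≈ 2.732 bits/symbol.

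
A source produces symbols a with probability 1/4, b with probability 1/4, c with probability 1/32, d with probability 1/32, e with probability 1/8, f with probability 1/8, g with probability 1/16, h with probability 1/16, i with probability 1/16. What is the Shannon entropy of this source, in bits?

Each probability is a power of 1/2, so log₂(1/p) is an integer.
H = Σ p·log₂(1/p) = 1/4·2 + 1/4·2 + 1/32·5 + 1/32·5 + 1/8·3 + 1/8·3 + 1/16·4 + 1/16·4 + 1/16·4 = 2.8125 bits.

2.8125 bits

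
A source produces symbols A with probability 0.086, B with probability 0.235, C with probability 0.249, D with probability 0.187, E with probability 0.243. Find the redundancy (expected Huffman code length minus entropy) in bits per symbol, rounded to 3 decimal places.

0.030 bits

Entropy H = −Σ p log₂ p ≈ 2.2431 bits.
Huffman merges: 43/500+187/1000→273/1000; 47/200+243/1000→239/500; 249/1000+273/1000→261/500; 239/500+261/500→1. L = 2273/1000 ≈ 2.2730.
L − H = 2.2730 − 2.2431 = 0.030 bits.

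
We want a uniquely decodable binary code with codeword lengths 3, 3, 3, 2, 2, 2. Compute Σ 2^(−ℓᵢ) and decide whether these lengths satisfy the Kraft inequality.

1.125; no

With common denominator 2^3 = 8: Σ 2^(−ℓᵢ) = 1/8 + 1/8 + 1/8 + 2/8 + 2/8 + 2/8 = 9/8 = 1.125.
Kraft's inequality requires Σ ≤ 1; here Σ = 1.125 > 1, so no such prefix code exists.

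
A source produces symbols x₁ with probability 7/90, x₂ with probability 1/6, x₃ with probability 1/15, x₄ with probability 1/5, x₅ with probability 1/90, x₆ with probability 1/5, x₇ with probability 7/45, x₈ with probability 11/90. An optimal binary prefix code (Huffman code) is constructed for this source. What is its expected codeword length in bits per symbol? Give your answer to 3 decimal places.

Repeatedly combine the two least-probable nodes; the expected code length is the sum of the merged weights.
merge 1/90 + 1/15 → 7/90
merge 7/90 + 7/90 → 7/45
merge 11/90 + 7/45 → 5/18
merge 7/45 + 1/6 → 29/90
merge 1/5 + 1/5 → 2/5
merge 5/18 + 29/90 → 3/5
merge 2/5 + 3/5 → 1
L = 7/90 + 7/45 + 5/18 + 29/90 + 2/5 + 3/5 + 1 = 17/6 ≈ 2.833 bits/symbol.

2.833 bits/symbol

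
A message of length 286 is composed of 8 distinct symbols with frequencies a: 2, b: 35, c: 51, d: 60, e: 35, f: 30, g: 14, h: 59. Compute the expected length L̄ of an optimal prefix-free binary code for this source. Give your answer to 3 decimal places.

2.801 bits/symbol

Probabilities are the counts divided by 286.
Repeatedly combine the two least-probable nodes; the expected code length is the sum of the merged weights.
merge 1/143 + 7/143 → 8/143
merge 8/143 + 15/143 → 23/143
merge 35/286 + 35/286 → 35/143
merge 23/143 + 51/286 → 97/286
merge 59/286 + 30/143 → 119/286
merge 35/143 + 97/286 → 167/286
merge 119/286 + 167/286 → 1
L = 8/143 + 23/143 + 35/143 + 97/286 + 119/286 + 167/286 + 1 = 801/286 ≈ 2.801 bits/symbol.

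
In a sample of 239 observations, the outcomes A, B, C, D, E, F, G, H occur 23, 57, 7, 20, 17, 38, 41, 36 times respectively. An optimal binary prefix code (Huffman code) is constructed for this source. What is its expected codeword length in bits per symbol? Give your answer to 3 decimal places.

Probabilities are the counts divided by 239.
Repeatedly combine the two least-probable nodes; the expected code length is the sum of the merged weights.
merge 7/239 + 17/239 → 24/239
merge 20/239 + 23/239 → 43/239
merge 24/239 + 36/239 → 60/239
merge 38/239 + 41/239 → 79/239
merge 43/239 + 57/239 → 100/239
merge 60/239 + 79/239 → 139/239
merge 100/239 + 139/239 → 1
L = 24/239 + 43/239 + 60/239 + 79/239 + 100/239 + 139/239 + 1 = 684/239 ≈ 2.862 bits/symbol.

2.862 bits/symbol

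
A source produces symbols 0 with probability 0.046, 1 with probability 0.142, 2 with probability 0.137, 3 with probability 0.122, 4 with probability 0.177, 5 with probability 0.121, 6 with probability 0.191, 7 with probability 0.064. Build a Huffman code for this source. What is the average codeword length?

2.919 bits/symbol

Repeatedly combine the two least-probable nodes; the expected code length is the sum of the merged weights.
merge 23/500 + 8/125 → 11/100
merge 11/100 + 121/1000 → 231/1000
merge 61/500 + 137/1000 → 259/1000
merge 71/500 + 177/1000 → 319/1000
merge 191/1000 + 231/1000 → 211/500
merge 259/1000 + 319/1000 → 289/500
merge 211/500 + 289/500 → 1
L = 11/100 + 231/1000 + 259/1000 + 319/1000 + 211/500 + 289/500 + 1 = 2919/1000 = 2.919 bits/symbol.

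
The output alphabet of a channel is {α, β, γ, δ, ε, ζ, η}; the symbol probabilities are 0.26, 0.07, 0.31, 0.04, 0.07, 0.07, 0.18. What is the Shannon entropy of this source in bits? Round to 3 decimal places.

H = −Σ pᵢ log₂ pᵢ.
−0.26·log₂(0.26) = 0.5053
−0.07·log₂(0.07) = 0.2686
−0.31·log₂(0.31) = 0.5238
−0.04·log₂(0.04) = 0.1858
−0.07·log₂(0.07) = 0.2686
−0.07·log₂(0.07) = 0.2686
−0.18·log₂(0.18) = 0.4453
Sum ≈ 2.4658 → 2.466 bits.

2.466 bits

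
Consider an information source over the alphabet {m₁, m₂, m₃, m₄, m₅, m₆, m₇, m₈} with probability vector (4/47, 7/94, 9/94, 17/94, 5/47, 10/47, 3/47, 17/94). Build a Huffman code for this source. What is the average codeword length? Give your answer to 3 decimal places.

Repeatedly combine the two least-probable nodes; the expected code length is the sum of the merged weights.
merge 3/47 + 7/94 → 13/94
merge 4/47 + 9/94 → 17/94
merge 5/47 + 13/94 → 23/94
merge 17/94 + 17/94 → 17/47
merge 17/94 + 10/47 → 37/94
merge 23/94 + 17/47 → 57/94
merge 37/94 + 57/94 → 1
L = 13/94 + 17/94 + 23/94 + 17/47 + 37/94 + 57/94 + 1 = 275/94 ≈ 2.926 bits/symbol.

2.926 bits/symbol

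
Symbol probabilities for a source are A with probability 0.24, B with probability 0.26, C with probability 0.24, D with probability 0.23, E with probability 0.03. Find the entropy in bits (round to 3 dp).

2.133 bits

H = −Σ pᵢ log₂ pᵢ.
−0.24·log₂(0.24) = 0.4941
−0.26·log₂(0.26) = 0.5053
−0.24·log₂(0.24) = 0.4941
−0.23·log₂(0.23) = 0.4877
−0.03·log₂(0.03) = 0.1518
Sum ≈ 2.1330 → 2.133 bits.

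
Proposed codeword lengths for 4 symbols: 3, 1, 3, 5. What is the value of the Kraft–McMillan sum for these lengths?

0.78125

With common denominator 2^5 = 32: Σ 2^(−ℓᵢ) = 4/32 + 16/32 + 4/32 + 1/32 = 25/32 = 0.78125.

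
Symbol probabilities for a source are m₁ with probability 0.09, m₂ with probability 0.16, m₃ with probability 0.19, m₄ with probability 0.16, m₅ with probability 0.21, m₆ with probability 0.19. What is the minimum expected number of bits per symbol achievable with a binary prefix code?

2.6 bits/symbol

Repeatedly combine the two least-probable nodes; the expected code length is the sum of the merged weights.
merge 9/100 + 4/25 → 1/4
merge 4/25 + 19/100 → 7/20
merge 19/100 + 21/100 → 2/5
merge 1/4 + 7/20 → 3/5
merge 2/5 + 3/5 → 1
L = 1/4 + 7/20 + 2/5 + 3/5 + 1 = 13/5 = 2.6 bits/symbol.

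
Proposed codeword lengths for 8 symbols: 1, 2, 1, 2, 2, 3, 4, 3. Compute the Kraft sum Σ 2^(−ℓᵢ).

With common denominator 2^4 = 16: Σ 2^(−ℓᵢ) = 8/16 + 4/16 + 8/16 + 4/16 + 4/16 + 2/16 + 1/16 + 2/16 = 33/16 = 2.0625.

2.0625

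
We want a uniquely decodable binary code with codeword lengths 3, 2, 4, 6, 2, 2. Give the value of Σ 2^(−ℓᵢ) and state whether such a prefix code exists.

With common denominator 2^6 = 64: Σ 2^(−ℓᵢ) = 8/64 + 16/64 + 4/64 + 1/64 + 16/64 + 16/64 = 61/64 = 0.953125.
Kraft's inequality requires Σ ≤ 1; here Σ = 0.953125 ≤ 1, so such a prefix code exists.

0.953125; yes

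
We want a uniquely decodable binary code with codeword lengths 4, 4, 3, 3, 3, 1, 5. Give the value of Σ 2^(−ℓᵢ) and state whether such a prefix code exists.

1.03125; no

With common denominator 2^5 = 32: Σ 2^(−ℓᵢ) = 2/32 + 2/32 + 4/32 + 4/32 + 4/32 + 16/32 + 1/32 = 33/32 = 1.03125.
Kraft's inequality requires Σ ≤ 1; here Σ = 1.03125 > 1, so no such prefix code exists.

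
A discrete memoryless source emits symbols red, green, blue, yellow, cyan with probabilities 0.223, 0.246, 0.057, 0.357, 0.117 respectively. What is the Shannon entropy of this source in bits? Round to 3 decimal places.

H = −Σ pᵢ log₂ pᵢ.
−0.223·log₂(0.223) = 0.4828
−0.246·log₂(0.246) = 0.4977
−0.057·log₂(0.057) = 0.2356
−0.357·log₂(0.357) = 0.5305
−0.117·log₂(0.117) = 0.3622
Sum ≈ 2.1087 → 2.109 bits.

2.109 bits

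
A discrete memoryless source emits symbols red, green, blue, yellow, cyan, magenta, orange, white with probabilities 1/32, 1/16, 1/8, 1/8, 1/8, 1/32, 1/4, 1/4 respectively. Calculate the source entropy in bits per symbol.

2.6875 bits

Each probability is a power of 1/2, so log₂(1/p) is an integer.
H = Σ p·log₂(1/p) = 1/32·5 + 1/16·4 + 1/8·3 + 1/8·3 + 1/8·3 + 1/32·5 + 1/4·2 + 1/4·2 = 2.6875 bits.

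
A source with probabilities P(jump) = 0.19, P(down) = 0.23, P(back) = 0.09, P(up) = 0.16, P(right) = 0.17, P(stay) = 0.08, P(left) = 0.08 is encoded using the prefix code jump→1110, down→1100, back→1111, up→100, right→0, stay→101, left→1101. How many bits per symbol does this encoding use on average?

3.25 bits/symbol

L̄ = Σ pᵢ·ℓᵢ = 0.19·4 + 0.23·4 + 0.09·4 + 0.16·3 + 0.17·1 + 0.08·3 + 0.08·4 = 3.25 bits/symbol.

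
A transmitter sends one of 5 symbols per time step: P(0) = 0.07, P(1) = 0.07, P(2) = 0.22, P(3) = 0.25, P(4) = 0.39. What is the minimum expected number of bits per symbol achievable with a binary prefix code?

2.11 bits/symbol

Repeatedly combine the two least-probable nodes; the expected code length is the sum of the merged weights.
merge 7/100 + 7/100 → 7/50
merge 7/50 + 11/50 → 9/25
merge 1/4 + 9/25 → 61/100
merge 39/100 + 61/100 → 1
L = 7/50 + 9/25 + 61/100 + 1 = 211/100 = 2.11 bits/symbol.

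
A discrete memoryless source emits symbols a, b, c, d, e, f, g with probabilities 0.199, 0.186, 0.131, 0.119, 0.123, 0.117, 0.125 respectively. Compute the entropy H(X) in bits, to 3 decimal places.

H = −Σ pᵢ log₂ pᵢ.
−0.199·log₂(0.199) = 0.4635
−0.186·log₂(0.186) = 0.4514
−0.131·log₂(0.131) = 0.3841
−0.119·log₂(0.119) = 0.3654
−0.123·log₂(0.123) = 0.3719
−0.117·log₂(0.117) = 0.3622
−0.125·log₂(0.125) = 0.3750
Sum ≈ 2.7735 → 2.773 bits.

2.773 bits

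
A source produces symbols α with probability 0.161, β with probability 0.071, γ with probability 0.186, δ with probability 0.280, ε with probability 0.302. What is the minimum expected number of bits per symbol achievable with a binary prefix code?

2.232 bits/symbol

Repeatedly combine the two least-probable nodes; the expected code length is the sum of the merged weights.
merge 71/1000 + 161/1000 → 29/125
merge 93/500 + 29/125 → 209/500
merge 7/25 + 151/500 → 291/500
merge 209/500 + 291/500 → 1
L = 29/125 + 209/500 + 291/500 + 1 = 279/125 = 2.232 bits/symbol.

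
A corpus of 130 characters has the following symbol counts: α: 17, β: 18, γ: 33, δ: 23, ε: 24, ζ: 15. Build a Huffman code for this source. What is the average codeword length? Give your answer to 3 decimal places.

2.562 bits/symbol

Probabilities are the counts divided by 130.
Repeatedly combine the two least-probable nodes; the expected code length is the sum of the merged weights.
merge 3/26 + 17/130 → 16/65
merge 9/65 + 23/130 → 41/130
merge 12/65 + 16/65 → 28/65
merge 33/130 + 41/130 → 37/65
merge 28/65 + 37/65 → 1
L = 16/65 + 41/130 + 28/65 + 37/65 + 1 = 333/130 ≈ 2.562 bits/symbol.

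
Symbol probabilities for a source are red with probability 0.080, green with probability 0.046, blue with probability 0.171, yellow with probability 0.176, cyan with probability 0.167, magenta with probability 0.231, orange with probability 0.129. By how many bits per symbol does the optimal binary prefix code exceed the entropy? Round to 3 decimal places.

Entropy H = −Σ p log₂ p ≈ 2.6734 bits.
Huffman merges: 23/500+2/25→63/500; 63/500+129/1000→51/200; 167/1000+171/1000→169/500; 22/125+231/1000→407/1000; 51/200+169/500→593/1000; 407/1000+593/1000→1. L = 2719/1000 ≈ 2.7190.
L − H = 2.7190 − 2.6734 = 0.046 bits.

0.046 bits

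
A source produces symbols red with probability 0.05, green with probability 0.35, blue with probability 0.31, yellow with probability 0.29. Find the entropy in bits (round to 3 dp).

H = −Σ pᵢ log₂ pᵢ.
−0.05·log₂(0.05) = 0.2161
−0.35·log₂(0.35) = 0.5301
−0.31·log₂(0.31) = 0.5238
−0.29·log₂(0.29) = 0.5179
Sum ≈ 1.7879 → 1.788 bits.

1.788 bits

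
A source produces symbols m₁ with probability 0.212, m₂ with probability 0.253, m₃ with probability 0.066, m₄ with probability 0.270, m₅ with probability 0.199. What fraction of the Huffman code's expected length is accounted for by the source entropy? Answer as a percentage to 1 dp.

97.5%

Entropy H = −Σ p log₂ p ≈ 2.2084 bits.
Huffman merges: 33/500+199/1000→53/200; 53/250+253/1000→93/200; 53/200+27/100→107/200; 93/200+107/200→1. L = 453/200 ≈ 2.2650.
Efficiency = H/L = 2.2084/2.2650 = 97.5%.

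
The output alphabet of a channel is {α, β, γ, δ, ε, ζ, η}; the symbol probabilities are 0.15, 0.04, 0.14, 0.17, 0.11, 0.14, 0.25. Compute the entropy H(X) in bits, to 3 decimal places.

2.675 bits

H = −Σ pᵢ log₂ pᵢ.
−0.15·log₂(0.15) = 0.4105
−0.04·log₂(0.04) = 0.1858
−0.14·log₂(0.14) = 0.3971
−0.17·log₂(0.17) = 0.4346
−0.11·log₂(0.11) = 0.3503
−0.14·log₂(0.14) = 0.3971
−0.25·log₂(0.25) = 0.5000
Sum ≈ 2.6754 → 2.675 bits.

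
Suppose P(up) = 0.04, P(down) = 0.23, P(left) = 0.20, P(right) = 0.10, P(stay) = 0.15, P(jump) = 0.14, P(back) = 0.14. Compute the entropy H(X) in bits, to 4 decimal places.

H = −Σ pᵢ log₂ pᵢ.
−0.04·log₂(0.04) = 0.1858
−0.23·log₂(0.23) = 0.4877
−0.20·log₂(0.20) = 0.4644
−0.10·log₂(0.10) = 0.3322
−0.15·log₂(0.15) = 0.4105
−0.14·log₂(0.14) = 0.3971
−0.14·log₂(0.14) = 0.3971
Sum ≈ 2.6748 → 2.6748 bits.

2.6748 bits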